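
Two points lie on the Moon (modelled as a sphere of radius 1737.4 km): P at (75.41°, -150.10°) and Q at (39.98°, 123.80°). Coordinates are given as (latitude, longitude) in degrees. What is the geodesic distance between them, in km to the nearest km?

1534 km

Let φ₁ = 1.3162 rad, φ₂ = 0.6978 rad, and Δλ = -1.5027 rad.
Haversine: a = sin²(Δφ/2) + cos φ₁ cos φ₂ sin²(Δλ/2) = 0.0926 + (0.2519)(0.7663)(0.4660) = 0.18254.
Central angle c = 2·arcsin(√a) = 0.88288 rad.
Distance = R·c = 1737.4 × 0.8829 ≈ 1534 km.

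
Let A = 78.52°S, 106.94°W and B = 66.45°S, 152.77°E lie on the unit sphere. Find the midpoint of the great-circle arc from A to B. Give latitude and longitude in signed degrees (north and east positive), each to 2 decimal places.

-77.71°, -178.95°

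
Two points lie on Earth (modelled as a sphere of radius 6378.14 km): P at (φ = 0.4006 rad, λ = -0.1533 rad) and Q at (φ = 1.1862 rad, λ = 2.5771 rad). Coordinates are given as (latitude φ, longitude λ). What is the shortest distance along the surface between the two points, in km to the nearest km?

9733 km

With latitudes φ₁ = 22.953°, φ₂ = 67.964° and longitude difference Δλ = 156.440°:
cos c = sin φ₁ sin φ₂ + cos φ₁ cos φ₂ cos Δλ = (0.3900)(0.9269) + (0.9208)(0.3752)(-0.9166) = 0.04480,
so c = arccos(0.04480) = 1.52598 rad.
Distance = R·c = 6378.14 × 1.5260 ≈ 9733 km.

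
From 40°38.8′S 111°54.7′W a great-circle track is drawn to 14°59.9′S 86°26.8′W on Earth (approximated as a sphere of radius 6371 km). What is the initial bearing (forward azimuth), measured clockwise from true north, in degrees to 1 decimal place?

Δλ = 25.465° = 0.4444 rad.
y = sin Δλ · cos φ₂ = (0.4300)(0.9659) = 0.4153
x = cos φ₁ sin φ₂ − sin φ₁ cos φ₂ cos Δλ = (0.7587)(-0.2588) − (-0.6514)(0.9659)(0.9028) = 0.3717
θ = atan2(y, x) = 48.17°, so the bearing is 48.2°.

48.2°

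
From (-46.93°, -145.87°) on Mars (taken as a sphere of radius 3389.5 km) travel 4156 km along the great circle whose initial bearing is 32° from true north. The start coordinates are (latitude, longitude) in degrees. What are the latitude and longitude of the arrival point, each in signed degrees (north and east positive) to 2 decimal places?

17.35°, -114.37°

Angular distance δ = d/R = 4156/3389.5 = 1.22614 rad; initial bearing θ = 0.5585 rad.
sin φ₂ = sin φ₁ cos δ + cos φ₁ sin δ cos θ = (-0.7305)(0.3379) + (0.6829)(0.9412)(0.8480) = 0.2982, so φ₂ = 17.35°.
Δλ = atan2(sin θ sin δ cos φ₁, cos δ − sin φ₁ sin φ₂) = atan2(0.3406, 0.5557) = 31.503°.
λ₂ = -145.870° + 31.503° = -114.37°.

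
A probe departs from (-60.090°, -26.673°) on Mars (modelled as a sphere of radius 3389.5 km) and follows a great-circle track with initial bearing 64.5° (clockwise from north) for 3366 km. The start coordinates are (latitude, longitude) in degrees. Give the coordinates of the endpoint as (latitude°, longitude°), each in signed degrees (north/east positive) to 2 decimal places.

-17.07°, 25.60°

Angular distance δ = d/R = 3366/3389.5 = 0.99307 rad; initial bearing θ = 1.1257 rad.
sin φ₂ = sin φ₁ cos δ + cos φ₁ sin δ cos θ = (-0.8668)(0.5461) + (0.4986)(0.8377)(0.4305) = -0.2936, so φ₂ = -17.07°.
Δλ = atan2(sin θ sin δ cos φ₁, cos δ − sin φ₁ sin φ₂) = atan2(0.3770, 0.2917) = 52.274°.
λ₂ = -26.673° + 52.274° = 25.60°.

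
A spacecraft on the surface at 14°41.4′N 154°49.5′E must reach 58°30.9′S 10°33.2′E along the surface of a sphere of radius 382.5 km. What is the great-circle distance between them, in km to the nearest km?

860 km

In radians: φ₁ = 0.2564, φ₂ = -1.0213, Δλ = -144.272° = -2.5180 rad.
cos c = sin φ₁ sin φ₂ + cos φ₁ cos φ₂ cos Δλ = (0.2536)(-0.8528) + (0.9673)(0.5223)(-0.8118) = -0.62638,
so c = arccos(-0.62638) = 2.24769 rad.
Distance = R·c = 382.5 × 2.2477 ≈ 860 km.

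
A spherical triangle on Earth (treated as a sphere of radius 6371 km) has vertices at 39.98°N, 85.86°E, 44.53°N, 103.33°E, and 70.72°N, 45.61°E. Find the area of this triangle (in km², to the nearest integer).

3227587 km²

Side lengths (central angles): a = 0.6638, b = 0.6442, c = 0.2387 rad; semiperimeter s = 0.7733.
By l'Huilier's theorem, tan(E/4) = √[tan(s/2) tan((s−a)/2) tan((s−b)/2) tan((s−c)/2)], giving spherical excess E = 0.0795 rad.
Area = E·R² = 0.0795 × (6371)² ≈ 3227587 km².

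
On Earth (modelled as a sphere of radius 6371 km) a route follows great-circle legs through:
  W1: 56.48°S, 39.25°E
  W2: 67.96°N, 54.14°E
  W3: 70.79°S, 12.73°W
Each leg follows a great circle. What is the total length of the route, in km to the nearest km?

Leg W1→W2: central angle 2.1803 rad, distance 13891.0 km.
Leg W2→W3: central angle 2.5442 rad, distance 16209.1 km.
Total: 13891.0 + 16209.1 ≈ 30100 km.

30100 km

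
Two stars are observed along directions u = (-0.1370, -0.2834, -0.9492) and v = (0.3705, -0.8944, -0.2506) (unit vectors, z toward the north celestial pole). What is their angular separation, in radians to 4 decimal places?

1.1146 rad

u·v = 0.4406; |u| = 1.0000, |v| = 1.0000.
cos θ = (u·v)/(|u||v|) = 0.4406, so θ = 1.1146 rad.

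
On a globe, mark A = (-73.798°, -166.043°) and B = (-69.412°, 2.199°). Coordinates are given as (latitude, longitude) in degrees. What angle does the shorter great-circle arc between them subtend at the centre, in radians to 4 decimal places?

0.6387 rad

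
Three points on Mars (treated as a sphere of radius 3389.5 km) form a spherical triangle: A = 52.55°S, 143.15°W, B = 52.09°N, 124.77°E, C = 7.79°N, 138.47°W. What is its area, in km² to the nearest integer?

Side lengths (central angles): a = 1.5355, b = 1.0554, c = 2.2652 rad; semiperimeter s = 2.4281.
By l'Huilier's theorem, tan(E/4) = √[tan(s/2) tan((s−a)/2) tan((s−b)/2) tan((s−c)/2)], giving spherical excess E = 1.1400 rad.
Area = E·R² = 1.1400 × (3389.5)² ≈ 13097011 km².

13097011 km²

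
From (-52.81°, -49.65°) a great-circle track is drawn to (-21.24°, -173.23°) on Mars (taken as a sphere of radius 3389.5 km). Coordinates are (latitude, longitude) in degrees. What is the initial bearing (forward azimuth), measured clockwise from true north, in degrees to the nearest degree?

231°

Δλ = -123.580° = -2.1569 rad.
y = sin Δλ · cos φ₂ = (-0.8331)(0.9321) = -0.7765
x = cos φ₁ sin φ₂ − sin φ₁ cos φ₂ cos Δλ = (0.6045)(-0.3623) − (-0.7966)(0.9321)(-0.5531) = -0.6297
θ = atan2(y, x) = -129.04°; adding 360° gives 231°.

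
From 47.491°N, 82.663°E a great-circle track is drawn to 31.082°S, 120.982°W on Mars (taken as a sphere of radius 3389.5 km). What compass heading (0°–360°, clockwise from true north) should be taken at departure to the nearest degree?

Δλ = 156.355° = 2.7289 rad.
y = sin Δλ · cos φ₂ = (0.4011)(0.8564) = 0.3435
x = cos φ₁ sin φ₂ − sin φ₁ cos φ₂ cos Δλ = (0.6757)(-0.5163) − (0.7372)(0.8564)(-0.9160) = 0.2295
θ = atan2(y, x) = 56.25°, so the bearing is 56°.

56°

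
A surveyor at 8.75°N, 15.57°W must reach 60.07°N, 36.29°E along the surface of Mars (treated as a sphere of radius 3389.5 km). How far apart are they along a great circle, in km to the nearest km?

3794 km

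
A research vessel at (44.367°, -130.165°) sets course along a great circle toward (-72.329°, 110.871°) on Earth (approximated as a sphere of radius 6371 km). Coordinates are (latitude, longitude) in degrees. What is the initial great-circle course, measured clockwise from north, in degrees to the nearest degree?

205°

Δλ = -118.964° = -2.0763 rad.
y = sin Δλ · cos φ₂ = (-0.8749)(0.3036) = -0.2656
x = cos φ₁ sin φ₂ − sin φ₁ cos φ₂ cos Δλ = (0.7149)(-0.9528) − (0.6993)(0.3036)(-0.4843) = -0.5784
θ = atan2(y, x) = -155.34°; adding 360° gives 205°.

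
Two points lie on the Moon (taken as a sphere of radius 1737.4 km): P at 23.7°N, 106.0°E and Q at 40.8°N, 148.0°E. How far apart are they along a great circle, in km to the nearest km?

1181 km

Let φ₁ = 0.4136 rad, φ₂ = 0.7121 rad, and Δλ = 0.7330 rad.
cos c = sin φ₁ sin φ₂ + cos φ₁ cos φ₂ cos Δλ = (0.4019)(0.6534) + (0.9157)(0.7570)(0.7431) = 0.77775,
so c = arccos(0.77775) = 0.67971 rad.
Distance = R·c = 1737.4 × 0.6797 ≈ 1181 km.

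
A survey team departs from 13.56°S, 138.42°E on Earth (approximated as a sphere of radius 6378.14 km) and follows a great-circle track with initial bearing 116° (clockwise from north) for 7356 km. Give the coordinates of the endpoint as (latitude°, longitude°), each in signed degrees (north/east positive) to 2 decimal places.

Angular distance δ = d/R = 7356/6378.14 = 1.15331 rad; initial bearing θ = 2.0246 rad.
sin φ₂ = sin φ₁ cos δ + cos φ₁ sin δ cos θ = (-0.2345)(0.4055) + (0.9721)(0.9141)(-0.4384) = -0.4846, so φ₂ = -28.99°.
Δλ = atan2(sin θ sin δ cos φ₁, cos δ − sin φ₁ sin φ₂) = atan2(0.7987, 0.2918) = 69.928°.
λ₂ = 138.420° + 69.928° = 208.35° → -151.65° after wrapping to (−180°, 180°].

-28.99°, -151.65°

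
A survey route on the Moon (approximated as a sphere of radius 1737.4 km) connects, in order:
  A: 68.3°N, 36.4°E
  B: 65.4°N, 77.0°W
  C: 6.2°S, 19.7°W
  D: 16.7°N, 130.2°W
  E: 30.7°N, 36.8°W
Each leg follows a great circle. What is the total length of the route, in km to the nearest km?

9611 km

Leg A→B: central angle 0.6702 rad, distance 1164.5 km.
Leg B→C: central angle 1.4451 rad, distance 2510.7 km.
Leg C→D: central angle 1.9439 rad, distance 3377.3 km.
Leg D→E: central angle 1.4728 rad, distance 2558.8 km.
Total: 1164.5 + 2510.7 + 3377.3 + 2558.8 ≈ 9611 km.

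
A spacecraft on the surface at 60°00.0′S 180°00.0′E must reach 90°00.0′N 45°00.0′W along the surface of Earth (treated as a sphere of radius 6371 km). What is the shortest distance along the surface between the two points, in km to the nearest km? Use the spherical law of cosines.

16679 km

Let φ₁ = -1.0472 rad, φ₂ = 1.5708 rad, and Δλ = 2.3562 rad.
cos c = sin φ₁ sin φ₂ + cos φ₁ cos φ₂ cos Δλ = (-0.8660)(1.0000) + (0.5000)(0.0000)(-0.7071) = -0.86603,
so c = arccos(-0.86603) = 2.61799 rad.
Distance = R·c = 6371 × 2.6180 ≈ 16679 km.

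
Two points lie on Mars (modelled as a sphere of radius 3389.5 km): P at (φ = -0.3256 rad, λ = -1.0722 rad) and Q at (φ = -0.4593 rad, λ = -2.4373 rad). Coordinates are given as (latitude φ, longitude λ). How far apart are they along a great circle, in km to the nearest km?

4237 km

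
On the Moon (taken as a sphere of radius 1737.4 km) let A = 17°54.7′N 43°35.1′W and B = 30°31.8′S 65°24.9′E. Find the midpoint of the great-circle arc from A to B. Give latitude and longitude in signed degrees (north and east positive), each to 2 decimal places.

-10.75°, 6.93°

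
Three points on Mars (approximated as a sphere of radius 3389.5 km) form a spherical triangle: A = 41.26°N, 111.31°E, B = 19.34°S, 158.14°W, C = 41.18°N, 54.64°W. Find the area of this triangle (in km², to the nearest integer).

29079075 km²

Side lengths (central angles): a = 1.9647, b = 1.6857, c = 1.7980 rad; semiperimeter s = 2.7242.
By l'Huilier's theorem, tan(E/4) = √[tan(s/2) tan((s−a)/2) tan((s−b)/2) tan((s−c)/2)], giving spherical excess E = 2.5311 rad.
Area = E·R² = 2.5311 × (3389.5)² ≈ 29079075 km².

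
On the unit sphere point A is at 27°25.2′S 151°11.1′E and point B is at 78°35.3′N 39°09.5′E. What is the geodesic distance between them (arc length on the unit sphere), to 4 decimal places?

2.1145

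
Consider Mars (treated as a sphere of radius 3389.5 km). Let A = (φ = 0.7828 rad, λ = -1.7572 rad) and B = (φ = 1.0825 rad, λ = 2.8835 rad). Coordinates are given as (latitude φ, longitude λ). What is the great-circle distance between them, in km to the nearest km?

In radians: φ₁ = 0.7828, φ₂ = 1.0825, Δλ = -94.107° = -1.6425 rad.
cos c = sin φ₁ sin φ₂ + cos φ₁ cos φ₂ cos Δλ = (0.7053)(0.8831) + (0.7089)(0.4691)(-0.0716) = 0.59902,
so c = arccos(0.59902) = 0.92852 rad.
Distance = R·c = 3389.5 × 0.9285 ≈ 3147 km.

3147 km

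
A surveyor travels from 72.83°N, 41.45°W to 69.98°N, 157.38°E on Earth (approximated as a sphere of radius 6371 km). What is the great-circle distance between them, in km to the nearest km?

4078 km

With latitudes φ₁ = 72.830°, φ₂ = 69.980° and longitude difference Δλ = -161.170°:
Haversine: a = sin²(Δφ/2) + cos φ₁ cos φ₂ sin²(Δλ/2) = 0.0006 + (0.2952)(0.3423)(0.9732) = 0.09898.
Central angle c = 2·arcsin(√a) = 0.64009 rad.
Distance = R·c = 6371 × 0.6401 ≈ 4078 km.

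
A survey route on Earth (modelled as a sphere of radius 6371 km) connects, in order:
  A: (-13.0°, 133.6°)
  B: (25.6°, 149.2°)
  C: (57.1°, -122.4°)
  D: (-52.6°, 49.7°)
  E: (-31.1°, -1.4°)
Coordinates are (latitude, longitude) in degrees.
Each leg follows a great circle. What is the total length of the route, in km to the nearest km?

36195 km

Leg A→B: central angle 0.7240 rad, distance 4612.7 km.
Leg B→C: central angle 1.1848 rad, distance 7548.5 km.
Leg C→D: central angle 3.0301 rad, distance 19304.5 km.
Leg D→E: central angle 0.7423 rad, distance 4729.1 km.
Total: 4612.7 + 7548.5 + 19304.5 + 4729.1 ≈ 36195 km.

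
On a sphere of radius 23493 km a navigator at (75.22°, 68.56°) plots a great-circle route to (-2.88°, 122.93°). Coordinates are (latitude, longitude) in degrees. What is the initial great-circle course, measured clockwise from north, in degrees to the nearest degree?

125°

Δλ = 54.370° = 0.9489 rad.
y = sin Δλ · cos φ₂ = (0.8128)(0.9987) = 0.8118
x = cos φ₁ sin φ₂ − sin φ₁ cos φ₂ cos Δλ = (0.2551)(-0.0502) − (0.9669)(0.9987)(0.5825) = -0.5754
θ = atan2(y, x) = 125.33°, so the bearing is 125°.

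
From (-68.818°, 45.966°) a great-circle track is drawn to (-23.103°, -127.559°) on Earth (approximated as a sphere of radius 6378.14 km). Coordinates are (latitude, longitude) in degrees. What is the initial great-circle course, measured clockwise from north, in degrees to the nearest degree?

186°

Δλ = -173.525° = -3.0286 rad.
y = sin Δλ · cos φ₂ = (-0.1128)(0.9198) = -0.1037
x = cos φ₁ sin φ₂ − sin φ₁ cos φ₂ cos Δλ = (0.3613)(-0.3924) − (-0.9324)(0.9198)(-0.9936) = -0.9940
θ = atan2(y, x) = -174.04°; adding 360° gives 186°.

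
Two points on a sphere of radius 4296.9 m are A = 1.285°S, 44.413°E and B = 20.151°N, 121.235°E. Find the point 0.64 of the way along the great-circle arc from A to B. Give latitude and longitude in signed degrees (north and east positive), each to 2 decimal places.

The central angle between A and B is δ = 1.3631 rad.
With f = 0.64, the slerp weights are sin((1−f)δ)/sin δ = 0.4816 and sin(fδ)/sin δ = 0.7827.
Weighted sum of the unit vectors: (0.4816)·(0.7141,0.6996,-0.0224) + (0.7827)·(-0.4868,0.8027,0.3445) = (-0.0371, 0.9652, 0.2588).
Converting back: φ = atan2(z, √(x²+y²)) = 15.00°, λ = atan2(y, x) = 92.20°.

15.00°, 92.20°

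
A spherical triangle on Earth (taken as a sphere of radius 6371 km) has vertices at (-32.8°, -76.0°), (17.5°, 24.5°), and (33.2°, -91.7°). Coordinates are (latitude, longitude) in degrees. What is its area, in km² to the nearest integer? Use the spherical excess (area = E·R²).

63430844 km²

Side lengths (central angles): a = 1.7596, b = 1.1805, c = 1.8849 rad; semiperimeter s = 2.4125.
By l'Huilier's theorem, tan(E/4) = √[tan(s/2) tan((s−a)/2) tan((s−b)/2) tan((s−c)/2)], giving spherical excess E = 1.5627 rad.
Area = E·R² = 1.5627 × (6371)² ≈ 63430844 km².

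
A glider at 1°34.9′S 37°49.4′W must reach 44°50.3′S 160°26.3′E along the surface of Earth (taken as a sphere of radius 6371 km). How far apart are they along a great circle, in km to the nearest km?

14546 km

In radians: φ₁ = -0.0276, φ₂ = -0.7826, Δλ = -161.738° = -2.8229 rad.
Haversine: a = sin²(Δφ/2) + cos φ₁ cos φ₂ sin²(Δλ/2) = 0.1359 + (0.9996)(0.7091)(0.9748) = 0.82683.
Central angle c = 2·arcsin(√a) = 2.28322 rad.
Distance = R·c = 6371 × 2.2832 ≈ 14546 km.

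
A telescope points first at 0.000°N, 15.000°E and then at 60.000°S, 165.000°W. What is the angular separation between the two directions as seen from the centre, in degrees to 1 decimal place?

Let φ₁ = 0.0000 rad, φ₂ = -1.0472 rad, and Δλ = -3.1416 rad.
cos c = sin φ₁ sin φ₂ + cos φ₁ cos φ₂ cos Δλ = (0.0000)(-0.8660) + (1.0000)(0.5000)(-1.0000) = -0.50000,
so c = arccos(-0.50000) = 2.09440 rad.
So the angular separation is 120.0°.

120.0°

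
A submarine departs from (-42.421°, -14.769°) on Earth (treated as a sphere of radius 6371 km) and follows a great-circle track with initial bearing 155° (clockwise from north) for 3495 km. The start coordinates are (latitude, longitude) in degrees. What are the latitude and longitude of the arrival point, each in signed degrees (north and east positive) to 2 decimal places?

-67.59°, 20.55°

Angular distance δ = d/R = 3495/6371 = 0.54858 rad; initial bearing θ = 2.7053 rad.
sin φ₂ = sin φ₁ cos δ + cos φ₁ sin δ cos θ = (-0.6746)(0.8533) + (0.7382)(0.5215)(-0.9063) = -0.9245, so φ₂ = -67.59°.
Δλ = atan2(sin θ sin δ cos φ₁, cos δ − sin φ₁ sin φ₂) = atan2(0.1627, 0.2296) = 35.316°.
λ₂ = -14.769° + 35.316° = 20.55°.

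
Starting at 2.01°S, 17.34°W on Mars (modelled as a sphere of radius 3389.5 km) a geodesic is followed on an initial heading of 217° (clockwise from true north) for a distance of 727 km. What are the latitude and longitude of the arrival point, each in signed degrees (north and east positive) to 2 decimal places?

Angular distance δ = d/R = 727/3389.5 = 0.21449 rad; initial bearing θ = 3.7874 rad.
sin φ₂ = sin φ₁ cos δ + cos φ₁ sin δ cos θ = (-0.0351)(0.9771) + (0.9994)(0.2128)(-0.7986) = -0.2042, so φ₂ = -11.78°.
Δλ = atan2(sin θ sin δ cos φ₁, cos δ − sin φ₁ sin φ₂) = atan2(-0.1280, 0.9699) = -7.519°.
λ₂ = -17.340° − 7.519° = -24.86°.

-11.78°, -24.86°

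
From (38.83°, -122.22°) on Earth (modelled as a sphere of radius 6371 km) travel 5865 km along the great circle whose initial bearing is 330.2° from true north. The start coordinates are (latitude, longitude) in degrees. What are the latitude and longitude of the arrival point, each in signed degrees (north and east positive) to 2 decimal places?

Angular distance δ = d/R = 5865/6371 = 0.92058 rad; initial bearing θ = 5.7631 rad.
sin φ₂ = sin φ₁ cos δ + cos φ₁ sin δ cos θ = (0.6270)(0.6054) + (0.7790)(0.7960)(0.8678) = 0.9176, so φ₂ = 66.58°.
Δλ = atan2(sin θ sin δ cos φ₁, cos δ − sin φ₁ sin φ₂) = atan2(-0.3082, 0.0300) = -84.440°.
λ₂ = -122.220° − 84.440° = -206.66° → 153.34° after wrapping to (−180°, 180°].

66.58°, 153.34°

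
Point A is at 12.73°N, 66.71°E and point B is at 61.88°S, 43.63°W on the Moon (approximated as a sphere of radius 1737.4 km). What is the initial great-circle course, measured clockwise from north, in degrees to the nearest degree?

Δλ = -110.340° = -1.9258 rad.
y = sin Δλ · cos φ₂ = (-0.9376)(0.4713) = -0.4419
x = cos φ₁ sin φ₂ − sin φ₁ cos φ₂ cos Δλ = (0.9754)(-0.8820) − (0.2204)(0.4713)(-0.3476) = -0.8242
θ = atan2(y, x) = -151.80°; adding 360° gives 208°.

208°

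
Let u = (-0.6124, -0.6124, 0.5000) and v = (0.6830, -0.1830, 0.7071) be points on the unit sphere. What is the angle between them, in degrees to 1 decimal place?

u·v = 0.0473; |u| = 1.0000, |v| = 1.0000.
cos θ = (u·v)/(|u||v|) = 0.0473, so θ = 87.3°.

87.3°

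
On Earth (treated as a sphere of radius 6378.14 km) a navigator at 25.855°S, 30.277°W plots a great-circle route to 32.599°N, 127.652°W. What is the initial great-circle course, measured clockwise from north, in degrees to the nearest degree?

298°

With φ₁ = -0.4513, φ₂ = 0.5690, Δλ = -1.6995 rad, the forward-azimuth formula gives
θ = atan2( sin Δλ cos φ₂ , cos φ₁ sin φ₂ − sin φ₁ cos φ₂ cos Δλ ) = atan2(-0.8355, 0.4377) = -62.35°.
Adding 360° brings this into [0°, 360°): 298°.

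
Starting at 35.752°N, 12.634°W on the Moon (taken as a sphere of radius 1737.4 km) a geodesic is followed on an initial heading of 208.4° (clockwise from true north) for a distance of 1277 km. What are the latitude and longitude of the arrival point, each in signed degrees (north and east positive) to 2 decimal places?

Angular distance δ = d/R = 1277/1737.4 = 0.73501 rad; initial bearing θ = 3.6373 rad.
sin φ₂ = sin φ₁ cos δ + cos φ₁ sin δ cos θ = (0.5843)(0.7418) + (0.8116)(0.6706)(-0.8796) = -0.0453, so φ₂ = -2.60°.
Δλ = atan2(sin θ sin δ cos φ₁, cos δ − sin φ₁ sin φ₂) = atan2(-0.2588, 0.7683) = -18.619°.
λ₂ = -12.634° − 18.619° = -31.25°.

-2.60°, -31.25°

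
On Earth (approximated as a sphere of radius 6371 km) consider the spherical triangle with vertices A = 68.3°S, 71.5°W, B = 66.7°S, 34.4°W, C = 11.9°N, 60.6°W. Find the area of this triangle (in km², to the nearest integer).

Side lengths (central angles): a = 1.4122, b = 1.4064, c = 0.2455 rad; semiperimeter s = 1.5321.
By l'Huilier's theorem, tan(E/4) = √[tan(s/2) tan((s−a)/2) tan((s−b)/2) tan((s−c)/2)], giving spherical excess E = 0.2085 rad.
Area = E·R² = 0.2085 × (6371)² ≈ 8464089 km².

8464089 km²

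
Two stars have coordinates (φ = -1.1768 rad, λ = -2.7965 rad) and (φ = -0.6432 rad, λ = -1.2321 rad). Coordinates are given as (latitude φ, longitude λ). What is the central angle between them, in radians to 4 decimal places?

0.9815 rad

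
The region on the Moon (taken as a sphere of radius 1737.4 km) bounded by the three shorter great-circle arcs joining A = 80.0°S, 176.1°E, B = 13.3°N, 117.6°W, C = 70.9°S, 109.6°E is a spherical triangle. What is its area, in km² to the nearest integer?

Side lengths (central angles): a = 2.0194, b = 0.3070, c = 1.7301 rad; semiperimeter s = 2.0283.
By l'Huilier's theorem, tan(E/4) = √[tan(s/2) tan((s−a)/2) tan((s−b)/2) tan((s−c)/2)], giving spherical excess E = 0.1407 rad.
Area = E·R² = 0.1407 × (1737.4)² ≈ 424588 km².

424588 km²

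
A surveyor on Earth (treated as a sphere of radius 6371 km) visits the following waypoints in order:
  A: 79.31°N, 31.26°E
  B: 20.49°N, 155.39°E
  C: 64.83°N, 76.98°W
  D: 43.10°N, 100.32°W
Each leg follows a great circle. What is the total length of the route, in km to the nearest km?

Leg A→B: central angle 1.3218 rad, distance 8420.9 km.
Leg B→C: central angle 1.4972 rad, distance 9538.5 km.
Leg C→D: central angle 0.4429 rad, distance 2821.5 km.
Total: 8420.9 + 9538.5 + 2821.5 ≈ 20781 km.

20781 km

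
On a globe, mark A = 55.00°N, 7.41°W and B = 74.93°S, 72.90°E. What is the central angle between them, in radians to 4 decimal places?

In radians: φ₁ = 0.9599, φ₂ = -1.3078, Δλ = 80.310° = 1.4017 rad.
Haversine: a = sin²(Δφ/2) + cos φ₁ cos φ₂ sin²(Δλ/2) = 0.8209 + (0.5736)(0.2600)(0.4158) = 0.88294.
Central angle c = 2·arcsin(√a) = 2.44320 rad.
So the angular separation is 2.4432 rad.

2.4432 rad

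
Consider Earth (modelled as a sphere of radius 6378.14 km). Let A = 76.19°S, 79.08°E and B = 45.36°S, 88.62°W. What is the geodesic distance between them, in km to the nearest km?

6478 km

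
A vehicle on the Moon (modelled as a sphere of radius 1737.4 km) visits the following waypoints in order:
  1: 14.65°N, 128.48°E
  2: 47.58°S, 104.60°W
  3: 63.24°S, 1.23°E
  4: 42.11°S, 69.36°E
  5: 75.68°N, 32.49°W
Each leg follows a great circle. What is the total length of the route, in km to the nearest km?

Leg 1→2: central angle 2.1880 rad, distance 3801.4 km.
Leg 2→3: central angle 0.9566 rad, distance 1662.0 km.
Leg 3→4: central angle 0.7624 rad, distance 1324.6 km.
Leg 4→5: central angle 2.3287 rad, distance 4045.9 km.
Total: 3801.4 + 1662.0 + 1324.6 + 4045.9 ≈ 10834 km.

10834 km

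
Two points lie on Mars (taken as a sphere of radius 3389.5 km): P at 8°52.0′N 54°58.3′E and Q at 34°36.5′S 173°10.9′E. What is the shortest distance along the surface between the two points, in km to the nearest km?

Let φ₁ = 0.1548 rad, φ₂ = -0.6040 rad, and Δλ = 2.0632 rad.
Haversine: a = sin²(Δφ/2) + cos φ₁ cos φ₂ sin²(Δλ/2) = 0.1372 + (0.9880)(0.8231)(0.7364) = 0.73598.
Central angle c = 2·arcsin(√a) = 2.06230 rad.
Distance = R·c = 3389.5 × 2.0623 ≈ 6990 km.

6990 km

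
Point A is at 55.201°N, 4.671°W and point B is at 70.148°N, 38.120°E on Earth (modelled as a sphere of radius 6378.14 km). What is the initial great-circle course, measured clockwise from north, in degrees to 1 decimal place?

With φ₁ = 0.9634, φ₂ = 1.2243, Δλ = 0.7468 rad, the forward-azimuth formula gives
θ = atan2( sin Δλ cos φ₂ , cos φ₁ sin φ₂ − sin φ₁ cos φ₂ cos Δλ ) = atan2(0.2307, 0.3321) = 34.78°.
So the initial bearing is 34.8°.

34.8°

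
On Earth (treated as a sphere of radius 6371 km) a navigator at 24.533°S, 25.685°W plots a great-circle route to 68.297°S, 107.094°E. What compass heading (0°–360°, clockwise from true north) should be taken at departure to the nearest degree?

With φ₁ = -0.4282, φ₂ = -1.1920, Δλ = 2.3174 rad, the forward-azimuth formula gives
θ = atan2( sin Δλ cos φ₂ , cos φ₁ sin φ₂ − sin φ₁ cos φ₂ cos Δλ ) = atan2(0.2714, -0.9495) = 164.05°.
So the initial bearing is 164°.

164°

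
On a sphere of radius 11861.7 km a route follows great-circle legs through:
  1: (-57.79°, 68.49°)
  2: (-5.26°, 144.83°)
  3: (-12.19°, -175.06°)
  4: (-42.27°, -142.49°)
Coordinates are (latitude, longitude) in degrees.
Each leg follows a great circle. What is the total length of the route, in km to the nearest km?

33076 km

Leg 1→2: central angle 1.3665 rad, distance 16208.6 km.
Leg 2→3: central angle 0.7017 rad, distance 8322.8 km.
Leg 3→4: central angle 0.7203 rad, distance 8544.5 km.
Total: 16208.6 + 8322.8 + 8544.5 ≈ 33076 km.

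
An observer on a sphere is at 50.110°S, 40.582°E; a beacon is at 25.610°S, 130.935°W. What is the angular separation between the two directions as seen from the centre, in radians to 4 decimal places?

In radians: φ₁ = -0.8746, φ₂ = -0.4470, Δλ = -171.517° = -2.9935 rad.
cos c = sin φ₁ sin φ₂ + cos φ₁ cos φ₂ cos Δλ = (-0.7673)(-0.4322) + (0.6413)(0.9018)(-0.9891) = -0.24033,
so c = arccos(-0.24033) = 1.81351 rad.
So the angular separation is 1.8135 rad.

1.8135 rad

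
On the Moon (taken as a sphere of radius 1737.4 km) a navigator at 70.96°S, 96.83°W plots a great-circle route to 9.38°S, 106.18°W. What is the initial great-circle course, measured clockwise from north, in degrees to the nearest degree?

350°

Δλ = -9.350° = -0.1632 rad.
y = sin Δλ · cos φ₂ = (-0.1625)(0.9866) = -0.1603
x = cos φ₁ sin φ₂ − sin φ₁ cos φ₂ cos Δλ = (0.3262)(-0.1630) − (-0.9453)(0.9866)(0.9867) = 0.8671
θ = atan2(y, x) = -10.47°; adding 360° gives 350°.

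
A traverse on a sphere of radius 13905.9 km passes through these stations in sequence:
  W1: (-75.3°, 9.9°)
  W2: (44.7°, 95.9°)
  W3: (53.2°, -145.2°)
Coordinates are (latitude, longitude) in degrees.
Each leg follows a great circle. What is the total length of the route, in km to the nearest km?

Leg W1→W2: central angle 2.3020 rad, distance 32011.8 km.
Leg W2→W3: central angle 1.2053 rad, distance 16760.1 km.
Total: 32011.8 + 16760.1 ≈ 48772 km.

48772 km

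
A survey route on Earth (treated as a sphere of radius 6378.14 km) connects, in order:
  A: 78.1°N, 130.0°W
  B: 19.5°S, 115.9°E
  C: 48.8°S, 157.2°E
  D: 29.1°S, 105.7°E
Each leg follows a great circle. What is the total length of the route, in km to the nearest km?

Leg A→B: central angle 1.9889 rad, distance 12685.3 km.
Leg B→C: central angle 0.7704 rad, distance 4913.8 km.
Leg C→D: central angle 0.7609 rad, distance 4853.2 km.
Total: 12685.3 + 4913.8 + 4853.2 ≈ 22452 km.

22452 km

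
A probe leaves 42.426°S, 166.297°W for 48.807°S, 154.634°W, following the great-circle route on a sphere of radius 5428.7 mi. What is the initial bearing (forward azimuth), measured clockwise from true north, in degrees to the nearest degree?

132°

With φ₁ = -0.7405, φ₂ = -0.8518, Δλ = 0.2036 rad, the forward-azimuth formula gives
θ = atan2( sin Δλ cos φ₂ , cos φ₁ sin φ₂ − sin φ₁ cos φ₂ cos Δλ ) = atan2(0.1331, -0.1203) = 132.10°.
So the initial bearing is 132°.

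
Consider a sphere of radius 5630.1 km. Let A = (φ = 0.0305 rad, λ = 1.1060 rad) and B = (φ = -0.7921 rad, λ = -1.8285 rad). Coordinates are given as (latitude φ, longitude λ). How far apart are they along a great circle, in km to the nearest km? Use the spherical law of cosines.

Let φ₁ = 0.0305 rad, φ₂ = -0.7921 rad, and Δλ = -2.9345 rad.
cos c = sin φ₁ sin φ₂ + cos φ₁ cos φ₂ cos Δλ = (0.0305)(-0.7118) + (0.9995)(0.7024)(-0.9786) = -0.70873,
so c = arccos(-0.70873) = 2.35850 rad.
Distance = R·c = 5630.1 × 2.3585 ≈ 13279 km.

13279 km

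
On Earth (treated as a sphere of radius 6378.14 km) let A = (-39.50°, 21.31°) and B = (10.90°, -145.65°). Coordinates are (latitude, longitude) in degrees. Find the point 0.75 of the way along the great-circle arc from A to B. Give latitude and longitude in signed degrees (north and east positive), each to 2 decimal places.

Central angle δ = 2.6030 rad. Interpolating on the sphere with fraction f = 0.75:
P = [sin((1−f)δ)·A + sin(fδ)·B] / sin δ = 1.1811·A + 1.8095·B in Cartesian coordinates,
giving P = (-0.6180, -0.6714, -0.4091), i.e. latitude -24.15°, longitude -132.63°.

-24.15°, -132.63°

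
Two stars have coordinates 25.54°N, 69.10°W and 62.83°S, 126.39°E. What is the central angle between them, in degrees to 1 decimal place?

141.3°

In radians: φ₁ = 0.4458, φ₂ = -1.0966, Δλ = -164.510° = -2.8712 rad.
Haversine: a = sin²(Δφ/2) + cos φ₁ cos φ₂ sin²(Δλ/2) = 0.4858 + (0.9023)(0.4566)(0.9818) = 0.89031.
Central angle c = 2·arcsin(√a) = 2.46644 rad.
So the angular separation is 141.3°.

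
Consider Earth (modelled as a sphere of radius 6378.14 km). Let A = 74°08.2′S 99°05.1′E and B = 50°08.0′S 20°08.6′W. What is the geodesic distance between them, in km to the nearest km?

With latitudes φ₁ = -74.137°, φ₂ = -50.133° and longitude difference Δλ = -119.228°:
cos c = sin φ₁ sin φ₂ + cos φ₁ cos φ₂ cos Δλ = (-0.9619)(-0.7675) + (0.2733)(0.6410)(-0.4883) = 0.65275,
so c = arccos(0.65275) = 0.85958 rad.
Distance = R·c = 6378.14 × 0.8596 ≈ 5483 km.

5483 km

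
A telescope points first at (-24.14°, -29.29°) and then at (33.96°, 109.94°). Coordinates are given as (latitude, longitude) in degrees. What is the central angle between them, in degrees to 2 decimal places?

In radians: φ₁ = -0.4213, φ₂ = 0.5927, Δλ = 139.230° = 2.4300 rad.
cos c = sin φ₁ sin φ₂ + cos φ₁ cos φ₂ cos Δλ = (-0.4090)(0.5586) + (0.9125)(0.8294)(-0.7573) = -0.80168,
so c = arccos(-0.80168) = 2.50089 rad.
So the angular separation is 143.29°.

143.29°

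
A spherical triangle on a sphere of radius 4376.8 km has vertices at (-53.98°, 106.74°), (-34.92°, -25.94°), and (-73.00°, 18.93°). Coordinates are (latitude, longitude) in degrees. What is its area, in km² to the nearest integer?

Side lengths (central angles): a = 0.7708, b = 0.6761, c = 1.4343 rad; semiperimeter s = 1.4406.
By l'Huilier's theorem, tan(E/4) = √[tan(s/2) tan((s−a)/2) tan((s−b)/2) tan((s−c)/2)], giving spherical excess E = 0.0788 rad.
Area = E·R² = 0.0788 × (4376.8)² ≈ 1510039 km².

1510039 km²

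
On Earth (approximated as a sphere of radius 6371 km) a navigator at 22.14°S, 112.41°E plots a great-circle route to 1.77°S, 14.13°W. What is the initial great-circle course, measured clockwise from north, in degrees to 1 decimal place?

With φ₁ = -0.3864, φ₂ = -0.0309, Δλ = -2.2085 rad, the forward-azimuth formula gives
θ = atan2( sin Δλ cos φ₂ , cos φ₁ sin φ₂ − sin φ₁ cos φ₂ cos Δλ ) = atan2(-0.8031, -0.2529) = -107.48°.
Adding 360° brings this into [0°, 360°): 252.5°.

252.5°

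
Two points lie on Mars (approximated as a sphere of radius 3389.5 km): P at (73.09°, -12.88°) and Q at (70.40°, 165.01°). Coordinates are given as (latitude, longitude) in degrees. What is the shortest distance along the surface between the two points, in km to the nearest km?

2159 km

Let φ₁ = 1.2757 rad, φ₂ = 1.2287 rad, and Δλ = 3.1048 rad.
cos c = sin φ₁ sin φ₂ + cos φ₁ cos φ₂ cos Δλ = (0.9568)(0.9421) + (0.2909)(0.3355)(-0.9993) = 0.80382,
so c = arccos(0.80382) = 0.63711 rad.
Distance = R·c = 3389.5 × 0.6371 ≈ 2159 km.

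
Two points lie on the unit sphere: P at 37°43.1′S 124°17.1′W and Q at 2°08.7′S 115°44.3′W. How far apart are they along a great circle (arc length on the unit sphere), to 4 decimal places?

0.6358

With latitudes φ₁ = -37.718°, φ₂ = -2.145° and longitude difference Δλ = 8.547°:
cos c = sin φ₁ sin φ₂ + cos φ₁ cos φ₂ cos Δλ = (-0.6118)(-0.0374) + (0.7910)(0.9993)(0.9889) = 0.80459,
so c = arccos(0.80459) = 0.63581 rad.
On the unit sphere the arc length equals the central angle: 0.6358.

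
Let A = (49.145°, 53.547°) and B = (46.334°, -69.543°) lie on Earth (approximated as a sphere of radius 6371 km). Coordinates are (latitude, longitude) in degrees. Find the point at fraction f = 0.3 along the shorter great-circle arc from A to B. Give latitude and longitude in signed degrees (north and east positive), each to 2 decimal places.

Central angle δ = 1.2655 rad. Interpolating on the sphere with fraction f = 0.3:
P = [sin((1−f)δ)·A + sin(fδ)·B] / sin δ = 0.8120·A + 0.3886·B in Cartesian coordinates,
giving P = (0.4094, 0.1759, 0.8953), i.e. latitude 63.54°, longitude 23.25°.

63.54°, 23.25°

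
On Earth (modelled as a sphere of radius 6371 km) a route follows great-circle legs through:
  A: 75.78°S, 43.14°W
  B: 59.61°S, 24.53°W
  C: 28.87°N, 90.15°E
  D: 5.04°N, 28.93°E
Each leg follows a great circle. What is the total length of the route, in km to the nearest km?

Leg A→B: central angle 0.3047 rad, distance 1941.1 km.
Leg B→C: central angle 2.2161 rad, distance 14119.0 km.
Leg C→D: central angle 1.0901 rad, distance 6945.0 km.
Total: 1941.1 + 14119.0 + 6945.0 ≈ 23005 km.

23005 km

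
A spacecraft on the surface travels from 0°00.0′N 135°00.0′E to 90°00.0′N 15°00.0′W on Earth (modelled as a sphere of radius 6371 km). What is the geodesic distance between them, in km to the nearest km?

10008 km

With latitudes φ₁ = 0.000°, φ₂ = 90.000° and longitude difference Δλ = -150.000°:
cos c = sin φ₁ sin φ₂ + cos φ₁ cos φ₂ cos Δλ = (0.0000)(1.0000) + (1.0000)(0.0000)(-0.8660) = 0.00000,
so c = arccos(0.00000) = 1.57080 rad.
Distance = R·c = 6371 × 1.5708 ≈ 10008 km.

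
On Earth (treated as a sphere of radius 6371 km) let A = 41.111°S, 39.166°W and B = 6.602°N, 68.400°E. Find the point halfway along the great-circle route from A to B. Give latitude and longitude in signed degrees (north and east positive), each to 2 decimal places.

-27.32°, 25.24°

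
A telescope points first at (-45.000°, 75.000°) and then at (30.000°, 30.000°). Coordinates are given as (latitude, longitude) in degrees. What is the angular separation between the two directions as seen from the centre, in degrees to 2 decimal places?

Let φ₁ = -0.7854 rad, φ₂ = 0.5236 rad, and Δλ = -0.7854 rad.
Haversine: a = sin²(Δφ/2) + cos φ₁ cos φ₂ sin²(Δλ/2) = 0.3706 + (0.7071)(0.8660)(0.1464) = 0.46027.
Central angle c = 2·arcsin(√a) = 1.49125 rad.
So the angular separation is 85.44°.

85.44°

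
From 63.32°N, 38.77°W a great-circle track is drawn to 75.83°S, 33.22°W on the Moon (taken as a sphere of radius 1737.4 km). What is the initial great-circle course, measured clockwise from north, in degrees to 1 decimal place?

177.9°

With φ₁ = 1.1051, φ₂ = -1.3235, Δλ = 0.0969 rad, the forward-azimuth formula gives
θ = atan2( sin Δλ cos φ₂ , cos φ₁ sin φ₂ − sin φ₁ cos φ₂ cos Δλ ) = atan2(0.0237, -0.6531) = 177.92°.
So the initial bearing is 177.9°.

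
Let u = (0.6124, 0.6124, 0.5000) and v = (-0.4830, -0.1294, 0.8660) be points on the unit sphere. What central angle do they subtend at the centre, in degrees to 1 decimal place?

86.7°

u·v = 0.0580; |u| = 1.0000, |v| = 1.0000.
cos θ = (u·v)/(|u||v|) = 0.0580, so θ = 86.7°.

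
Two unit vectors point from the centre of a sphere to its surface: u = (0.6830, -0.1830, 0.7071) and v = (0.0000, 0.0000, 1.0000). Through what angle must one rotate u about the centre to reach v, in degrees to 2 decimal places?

45.00°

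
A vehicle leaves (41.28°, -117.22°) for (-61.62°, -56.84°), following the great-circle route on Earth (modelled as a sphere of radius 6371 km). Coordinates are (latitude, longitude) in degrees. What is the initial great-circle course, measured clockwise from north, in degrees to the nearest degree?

Δλ = 60.380° = 1.0538 rad.
y = sin Δλ · cos φ₂ = (0.8693)(0.4753) = 0.4132
x = cos φ₁ sin φ₂ − sin φ₁ cos φ₂ cos Δλ = (0.7515)(-0.8798) − (0.6597)(0.4753)(0.4942) = -0.8162
θ = atan2(y, x) = 153.15°, so the bearing is 153°.

153°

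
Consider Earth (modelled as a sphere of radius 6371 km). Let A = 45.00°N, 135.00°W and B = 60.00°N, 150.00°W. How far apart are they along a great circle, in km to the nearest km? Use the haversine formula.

1942 km

With latitudes φ₁ = 45.000°, φ₂ = 60.000° and longitude difference Δλ = -15.000°:
Haversine: a = sin²(Δφ/2) + cos φ₁ cos φ₂ sin²(Δλ/2) = 0.0170 + (0.7071)(0.5000)(0.0170) = 0.02306.
Central angle c = 2·arcsin(√a) = 0.30489 rad.
Distance = R·c = 6371 × 0.3049 ≈ 1942 km.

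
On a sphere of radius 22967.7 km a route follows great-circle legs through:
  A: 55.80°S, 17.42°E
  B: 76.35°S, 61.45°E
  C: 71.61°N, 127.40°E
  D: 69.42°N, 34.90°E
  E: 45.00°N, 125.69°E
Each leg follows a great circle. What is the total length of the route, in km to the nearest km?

102540 km

Leg A→B: central angle 0.4531 rad, distance 10406.9 km.
Leg B→C: central angle 2.6721 rad, distance 61371.5 km.
Leg C→D: central angle 0.4874 rad, distance 11195.4 km.
Leg D→E: central angle 0.8519 rad, distance 19566.2 km.
Total: 10406.9 + 61371.5 + 11195.4 + 19566.2 ≈ 102540 km.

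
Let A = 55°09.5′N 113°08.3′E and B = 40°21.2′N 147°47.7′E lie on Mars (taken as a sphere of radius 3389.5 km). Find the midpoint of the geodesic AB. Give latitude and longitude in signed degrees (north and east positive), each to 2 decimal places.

49.05°, 133.02°

The central angle between A and B is δ = 0.4744 rad.
With f = 0.5, the slerp weights are sin((1−f)δ)/sin δ = 0.5144 and sin(fδ)/sin δ = 0.5144.
Weighted sum of the unit vectors: (0.5144)·(-0.2245,0.5254,0.8207) + (0.5144)·(-0.6448,0.4061,0.6475) = (-0.4472, 0.4792, 0.7553).
Converting back: φ = atan2(z, √(x²+y²)) = 49.05°, λ = atan2(y, x) = 133.02°.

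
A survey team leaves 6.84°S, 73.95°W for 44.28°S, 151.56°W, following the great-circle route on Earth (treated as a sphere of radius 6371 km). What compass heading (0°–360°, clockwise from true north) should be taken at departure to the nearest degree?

226°

Δλ = -77.610° = -1.3546 rad.
y = sin Δλ · cos φ₂ = (-0.9767)(0.7159) = -0.6993
x = cos φ₁ sin φ₂ − sin φ₁ cos φ₂ cos Δλ = (0.9929)(-0.6982) − (-0.1191)(0.7159)(0.2146) = -0.6749
θ = atan2(y, x) = -133.98°; adding 360° gives 226°.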